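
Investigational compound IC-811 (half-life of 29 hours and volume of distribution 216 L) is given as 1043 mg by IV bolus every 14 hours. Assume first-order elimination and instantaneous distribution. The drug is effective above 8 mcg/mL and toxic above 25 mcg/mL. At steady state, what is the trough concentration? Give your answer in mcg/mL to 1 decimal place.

k = ln2/t½ = ln2/29 ≈ 0.023902 h⁻¹; fraction remaining f = e^(−kτ) = e^(−0.023902×14) ≈ 0.7156.
At steady state, accumulation factor R = 1/(1 − e^(−kτ)) ≈ 3.5162.
Each bolus raises the concentration by D/Vd = 1043/216 ≈ 4.829 mcg/mL.
Steady-state peak Cmax,ss = C₀·R ≈ 4.829 × 3.5162 ≈ 16.980 mcg/mL.
Steady-state trough Cmin,ss = Cmax,ss·f ≈ 16.980 × 0.7156 ≈ 12.151 mcg/mL.
Trough 12.2 mcg/mL vs MEC 8 mcg/mL: adequate.

12.2 mcg/mL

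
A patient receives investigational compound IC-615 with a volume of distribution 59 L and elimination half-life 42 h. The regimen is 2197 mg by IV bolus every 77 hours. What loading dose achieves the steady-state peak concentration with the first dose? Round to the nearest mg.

f = (1/2)^(77/42) ≈ 0.280616; accumulation ratio R = 1/(1−f) ≈ 1.39008.
Loading dose to hit Cmax,ss on first dose: D_load = D_maint·R ≈ 2197 × 1.39008 ≈ 3054.01 mg.

3054 mg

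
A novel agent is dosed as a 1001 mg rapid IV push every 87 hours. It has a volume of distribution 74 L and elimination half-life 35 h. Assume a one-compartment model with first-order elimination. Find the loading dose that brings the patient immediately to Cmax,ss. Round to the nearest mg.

1219 mg

f = (1/2)^(87/35) ≈ 0.178536; accumulation ratio R = 1/(1−f) ≈ 1.21734.
Loading dose to hit Cmax,ss on first dose: D_load = D_maint·R ≈ 1001 × 1.21734 ≈ 1218.56 mg.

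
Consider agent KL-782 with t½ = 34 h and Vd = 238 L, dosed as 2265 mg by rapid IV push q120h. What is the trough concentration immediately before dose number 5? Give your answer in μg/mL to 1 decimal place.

f = (1/2)^(τ/t½) = (1/2)^(120/34) ≈ 0.0866.
C₀ = D/Vd = 2265/238 ≈ 9.517 μg/mL.
Before the 5th dose, 4 doses have been given. Superposition: Cmin = C₀·(f + f² + … + f^4).
≈ 9.517 × (0.0866 + 0.0075 + 0.0006 + 0.0001) ≈ 9.517 × 0.0948 ≈ 0.902 μg/mL.

0.9 μg/mL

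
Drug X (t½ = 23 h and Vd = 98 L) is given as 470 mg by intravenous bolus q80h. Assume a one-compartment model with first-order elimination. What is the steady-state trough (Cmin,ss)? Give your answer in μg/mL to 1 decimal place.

k = ln2/t½ = ln2/23 ≈ 0.030137 h⁻¹; fraction remaining f = e^(−kτ) = e^(−0.030137×80) ≈ 0.0897.
Each bolus raises the concentration by D/Vd = 470/98 ≈ 4.796 μg/mL.
Steady-state trough Cmin,ss = C₀·f/(1−f) ≈ 4.796 × 0.0897/0.9103 ≈ 0.473 μg/mL.

0.5 μg/mL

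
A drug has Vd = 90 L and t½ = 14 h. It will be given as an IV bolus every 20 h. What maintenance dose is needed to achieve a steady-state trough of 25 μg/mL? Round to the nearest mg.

τ/t½ = 20/14 ≈ 1.4286, so f = (1/2)^(20/14) ≈ 0.371499.
Cmin,ss = (D/Vd)·f/(1−f), so D = Cmin,ss·Vd·(1−f)/f.
D = 25 × 90 × (1−f)/f ≈ 25 × 90 × 1.69180 ≈ 3806.55 mg.

3807 mg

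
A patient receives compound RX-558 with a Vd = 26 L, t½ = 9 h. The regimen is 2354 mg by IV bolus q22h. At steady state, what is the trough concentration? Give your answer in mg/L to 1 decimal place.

k = ln2/t½ = ln2/9 ≈ 0.077016 h⁻¹; fraction remaining f = e^(−kτ) = e^(−0.077016×22) ≈ 0.1837.
Accumulation ratio R = 1/(1 − f) ≈ 1/0.8163 ≈ 1.2250.
Single-dose peak C₀ = D/Vd = 2354/26 ≈ 90.538 mg/L.
Steady-state peak Cmax,ss = C₀·R ≈ 90.538 × 1.2250 ≈ 110.909 mg/L.
Steady-state trough Cmin,ss = Cmax,ss·f ≈ 110.909 × 0.1837 ≈ 20.374 mg/L.

20.4 mg/L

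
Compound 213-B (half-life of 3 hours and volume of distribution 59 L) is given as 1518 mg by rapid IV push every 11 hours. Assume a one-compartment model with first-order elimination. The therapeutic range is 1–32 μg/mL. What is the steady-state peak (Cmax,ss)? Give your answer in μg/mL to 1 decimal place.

27.9 μg/mL

k = ln2/t½ = ln2/3 ≈ 0.231049 h⁻¹; fraction remaining f = e^(−kτ) = e^(−0.231049×11) ≈ 0.0787.
At steady state, accumulation factor R = 1/(1 − e^(−kτ)) ≈ 1.0854.
Single-dose peak C₀ = D/Vd = 1518/59 ≈ 25.729 μg/mL.
Cmax,ss = C₀/(1 − f) ≈ 25.729/0.9213 ≈ 27.927 μg/mL.
Peak 27.9 μg/mL vs MTC 32 μg/mL: below toxic threshold.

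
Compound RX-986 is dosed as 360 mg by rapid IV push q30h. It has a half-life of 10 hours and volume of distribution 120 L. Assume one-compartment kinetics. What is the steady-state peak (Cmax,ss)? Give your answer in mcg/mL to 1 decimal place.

3.4 mcg/mL

The dosing interval is 3 half-lives, so f = 2^(−3) = 0.125.
At steady state, R = 1/(1 − 0.125) = 8/7.
Single-dose peak C₀ = D/Vd = 360/120 = 3 mcg/mL.
Steady-state peak Cmax,ss = C₀·R = 3 × 8/7 ≈ 3.429 mcg/mL.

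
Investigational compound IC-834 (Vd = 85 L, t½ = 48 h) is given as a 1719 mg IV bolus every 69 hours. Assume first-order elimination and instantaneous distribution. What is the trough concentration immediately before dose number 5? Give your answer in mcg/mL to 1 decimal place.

f = (1/2)^(τ/t½) = (1/2)^(69/48) ≈ 0.3692.
C₀ = D/Vd = 1719/85 ≈ 20.224 mcg/mL.
Before the 5th dose, 4 doses have been given. Superposition: Cmin = C₀·(f + f² + … + f^4).
≈ 20.224 × (0.3692 + 0.1363 + 0.0503 + 0.0186) ≈ 20.224 × 0.5744 ≈ 11.617 mcg/mL.

11.6 mcg/mL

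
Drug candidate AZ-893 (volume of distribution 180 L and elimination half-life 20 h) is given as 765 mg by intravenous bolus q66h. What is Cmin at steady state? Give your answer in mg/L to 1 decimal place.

0.5 mg/L

τ/t½ = 66/20 ≈ 3.3, so fraction remaining f = (1/2)^(66/20) ≈ 0.1015.
Each bolus raises the concentration by D/Vd = 765/180 ≈ 4.250 mg/L.
Steady-state trough Cmin,ss = C₀·f/(1−f) ≈ 4.250 × 0.1015/0.8985 ≈ 0.480 mg/L.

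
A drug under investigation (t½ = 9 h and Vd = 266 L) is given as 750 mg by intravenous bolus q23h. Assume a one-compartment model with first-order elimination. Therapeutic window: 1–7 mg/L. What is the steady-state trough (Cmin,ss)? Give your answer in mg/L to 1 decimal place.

τ/t½ = 23/9 ≈ 2.5556, so fraction remaining f = (1/2)^(23/9) ≈ 0.1701.
At steady state, accumulation factor R = 1/(1 − e^(−kτ)) ≈ 1.2050.
Each bolus raises the concentration by D/Vd = 750/266 ≈ 2.820 mg/L.
Steady-state peak Cmax,ss = C₀·R ≈ 2.820 × 1.2050 ≈ 3.398 mg/L.
One interval later, Cmin,ss = Cmax,ss·e^(−kτ) ≈ 3.398 × 0.1701 ≈ 0.578 mg/L.
Trough 0.6 mg/L vs MEC 1 mg/L: subtherapeutic.

0.6 mg/L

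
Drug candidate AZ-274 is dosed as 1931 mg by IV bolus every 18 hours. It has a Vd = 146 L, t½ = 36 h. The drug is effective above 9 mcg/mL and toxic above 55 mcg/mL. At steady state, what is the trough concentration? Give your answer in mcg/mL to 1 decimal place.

31.9 mcg/mL

Over one 18-h interval, 18/36 ≈ 0.5 half-lives elapse, leaving f ≈ 0.7071 of each dose.
At steady state, accumulation factor R = 1/(1 − e^(−kτ)) ≈ 3.4141.
Each bolus raises the concentration by D/Vd = 1931/146 ≈ 13.226 mcg/mL.
Cmax,ss = C₀/(1 − f) ≈ 13.226/0.2929 ≈ 45.155 mcg/mL.
One interval later, Cmin,ss = Cmax,ss·e^(−kτ) ≈ 45.155 × 0.7071 ≈ 31.929 mcg/mL.
Trough 31.9 mcg/mL vs MEC 9 mcg/mL: adequate.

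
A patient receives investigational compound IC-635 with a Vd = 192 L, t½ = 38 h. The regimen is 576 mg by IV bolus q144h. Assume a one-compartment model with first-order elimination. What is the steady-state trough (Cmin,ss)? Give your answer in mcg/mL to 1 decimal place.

τ/t½ = 144/38 ≈ 3.7895, so fraction remaining f = (1/2)^(144/38) ≈ 0.0723.
At steady state, accumulation factor R = 1/(1 − e^(−kτ)) ≈ 1.0779.
Each bolus raises the concentration by D/Vd = 576/192 ≈ 3.000 mcg/mL.
Steady-state peak Cmax,ss = C₀·R ≈ 3.000 × 1.0779 ≈ 3.234 mcg/mL.
Steady-state trough Cmin,ss = Cmax,ss·f ≈ 3.234 × 0.0723 ≈ 0.234 mcg/mL.

0.2 mcg/mL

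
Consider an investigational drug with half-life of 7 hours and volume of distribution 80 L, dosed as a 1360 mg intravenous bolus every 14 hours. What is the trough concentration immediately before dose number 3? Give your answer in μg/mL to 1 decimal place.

5.3 μg/mL

f = (1/2)^(τ/t½) = (1/2)^(14/7) ≈ 0.2500.
C₀ = D/Vd = 1360/80 ≈ 17.000 μg/mL.
Before the 3rd dose, 2 doses have been given. Superposition: Cmin = C₀·(f + f²).
≈ 17.000 × (0.2500 + 0.0625) ≈ 17.000 × 0.3125 ≈ 5.312 μg/mL.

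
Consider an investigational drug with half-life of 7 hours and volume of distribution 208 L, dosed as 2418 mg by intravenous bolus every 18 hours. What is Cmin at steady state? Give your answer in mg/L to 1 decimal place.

2.4 mg/L

k = ln2/t½ = ln2/7 ≈ 0.099021 h⁻¹; fraction remaining f = e^(−kτ) = e^(−0.099021×18) ≈ 0.1682.
At steady state, accumulation factor R = 1/(1 − e^(−kτ)) ≈ 1.2022.
Each bolus raises the concentration by D/Vd = 2418/208 ≈ 11.625 mg/L.
Cmax,ss = C₀/(1 − f) ≈ 11.625/0.8318 ≈ 13.976 mg/L.
One interval later, Cmin,ss = Cmax,ss·e^(−kτ) ≈ 13.976 × 0.1682 ≈ 2.351 mg/L.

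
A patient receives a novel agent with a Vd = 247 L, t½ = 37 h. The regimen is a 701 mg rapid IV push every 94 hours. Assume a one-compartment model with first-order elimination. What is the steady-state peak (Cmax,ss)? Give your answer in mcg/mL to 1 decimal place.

3.4 mcg/mL

k = ln2/t½ = ln2/37 ≈ 0.018734 h⁻¹; fraction remaining f = e^(−kτ) = e^(−0.018734×94) ≈ 0.1719.
Accumulation ratio R = 1/(1 − f) ≈ 1/0.8281 ≈ 1.2076.
Each bolus raises the concentration by D/Vd = 701/247 ≈ 2.838 mcg/mL.
Steady-state peak Cmax,ss = C₀·R ≈ 2.838 × 1.2076 ≈ 3.427 mcg/mL.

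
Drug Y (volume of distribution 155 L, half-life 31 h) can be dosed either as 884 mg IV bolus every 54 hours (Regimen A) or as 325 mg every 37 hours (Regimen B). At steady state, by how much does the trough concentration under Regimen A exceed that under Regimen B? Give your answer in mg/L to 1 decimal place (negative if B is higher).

0.8 mg/L

Regimen A: f = (1/2)^(54/31) ≈ 0.2990; Cmin,ss = (884/155)·f/(1−f) ≈ 2.433 mg/L.
Regimen B: f = (1/2)^(37/31) ≈ 0.4372; Cmin,ss = (325/155)·f/(1−f) ≈ 1.629 mg/L.
Difference ≈ 2.433 − 1.629 ≈ 0.804 mg/L.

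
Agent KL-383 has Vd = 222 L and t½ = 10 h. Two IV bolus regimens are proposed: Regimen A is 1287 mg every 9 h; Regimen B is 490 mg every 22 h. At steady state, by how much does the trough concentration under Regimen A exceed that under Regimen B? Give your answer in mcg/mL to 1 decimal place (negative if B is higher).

Regimen A: f = (1/2)^(9/10) ≈ 0.5359; Cmin,ss = (1287/222)·f/(1−f) ≈ 6.694 mcg/mL.
Regimen B: f = (1/2)^(22/10) ≈ 0.2176; Cmin,ss = (490/222)·f/(1−f) ≈ 0.614 mcg/mL.
Difference ≈ 6.694 − 0.614 ≈ 6.080 mcg/mL.

6.1 mcg/mL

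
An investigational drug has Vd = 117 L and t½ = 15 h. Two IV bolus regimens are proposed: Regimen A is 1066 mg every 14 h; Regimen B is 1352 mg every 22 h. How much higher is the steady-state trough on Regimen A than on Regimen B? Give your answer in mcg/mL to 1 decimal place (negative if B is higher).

3.5 mcg/mL

Regimen A: f = (1/2)^(14/15) ≈ 0.5236; Cmin,ss = (1066/117)·f/(1−f) ≈ 10.014 mcg/mL.
Regimen B: f = (1/2)^(22/15) ≈ 0.3618; Cmin,ss = (1352/117)·f/(1−f) ≈ 6.551 mcg/mL.
Difference ≈ 10.014 − 6.551 ≈ 3.463 mcg/mL.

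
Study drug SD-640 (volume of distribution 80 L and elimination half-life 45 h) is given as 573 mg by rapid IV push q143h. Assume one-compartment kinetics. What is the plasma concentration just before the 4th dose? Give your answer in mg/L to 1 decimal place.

f = (1/2)^(τ/t½) = (1/2)^(143/45) ≈ 0.1105.
C₀ = D/Vd = 573/80 ≈ 7.162 mg/L.
Before the 4th dose, 3 doses have been given. Superposition: Cmin = C₀·(f + f² + … + f^3).
≈ 7.162 × (0.1105 + 0.0122 + 0.0013) ≈ 7.162 × 0.1240 ≈ 0.888 mg/L.

0.9 mg/L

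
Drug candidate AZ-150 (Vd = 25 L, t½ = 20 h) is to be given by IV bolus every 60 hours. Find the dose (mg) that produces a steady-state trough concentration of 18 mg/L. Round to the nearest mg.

3150 mg

τ/t½ = 60/20 ≈ 3, so f = (1/2)^(60/20) ≈ 0.125000.
Cmin,ss = (D/Vd)·f/(1−f), so D = Cmin,ss·Vd·(1−f)/f.
D = 18 × 25 × (1−f)/f ≈ 18 × 25 × 7.00000 ≈ 3150.00 mg.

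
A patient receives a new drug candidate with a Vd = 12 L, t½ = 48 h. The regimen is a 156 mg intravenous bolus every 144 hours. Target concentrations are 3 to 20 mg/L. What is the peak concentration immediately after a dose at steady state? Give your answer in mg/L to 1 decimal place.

14.9 mg/L

The dosing interval is 3 half-lives, so f = 2^(−3) = 0.125.
At steady state, R = 1/(1 − 0.125) = 8/7.
Single-dose peak C₀ = D/Vd = 156/12 = 13 mg/L.
Steady-state peak Cmax,ss = C₀·R = 13 × 8/7 ≈ 14.857 mg/L.
Peak 14.9 mg/L vs MTC 20 mg/L: below toxic threshold.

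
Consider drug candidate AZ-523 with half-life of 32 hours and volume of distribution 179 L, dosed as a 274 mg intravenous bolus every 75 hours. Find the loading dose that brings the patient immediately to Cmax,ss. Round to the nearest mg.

341 mg

f = (1/2)^(75/32) ≈ 0.196998; accumulation ratio R = 1/(1−f) ≈ 1.24533.
Loading dose to hit Cmax,ss on first dose: D_load = D_maint·R ≈ 274 × 1.24533 ≈ 341.22 mg.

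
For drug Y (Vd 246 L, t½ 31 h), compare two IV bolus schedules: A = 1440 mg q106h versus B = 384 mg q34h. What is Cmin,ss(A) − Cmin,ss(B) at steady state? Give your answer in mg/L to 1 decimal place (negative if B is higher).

Regimen A: f = (1/2)^(106/31) ≈ 0.0935; Cmin,ss = (1440/246)·f/(1−f) ≈ 0.604 mg/L.
Regimen B: f = (1/2)^(34/31) ≈ 0.4676; Cmin,ss = (384/246)·f/(1−f) ≈ 1.371 mg/L.
Difference ≈ 0.604 − 1.371 ≈ -0.767 mg/L.

-0.8 mg/L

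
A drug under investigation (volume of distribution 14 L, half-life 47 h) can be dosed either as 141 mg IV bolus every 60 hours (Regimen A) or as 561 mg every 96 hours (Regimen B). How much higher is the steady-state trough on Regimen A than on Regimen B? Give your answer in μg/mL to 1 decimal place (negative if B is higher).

Regimen A: f = (1/2)^(60/47) ≈ 0.4128; Cmin,ss = (141/14)·f/(1−f) ≈ 7.080 μg/mL.
Regimen B: f = (1/2)^(96/47) ≈ 0.2427; Cmin,ss = (561/14)·f/(1−f) ≈ 12.842 μg/mL.
Difference ≈ 7.080 − 12.842 ≈ -5.762 μg/mL.

-5.8 μg/mL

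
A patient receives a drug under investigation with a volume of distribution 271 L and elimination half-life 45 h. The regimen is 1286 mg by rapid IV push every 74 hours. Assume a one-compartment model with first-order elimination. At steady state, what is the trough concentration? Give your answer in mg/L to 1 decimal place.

k = ln2/t½ = ln2/45 ≈ 0.015403 h⁻¹; fraction remaining f = e^(−kτ) = e^(−0.015403×74) ≈ 0.3199.
Single-dose peak C₀ = D/Vd = 1286/271 ≈ 4.745 mg/L.
Steady-state trough Cmin,ss = C₀·f/(1−f) ≈ 4.745 × 0.3199/0.6801 ≈ 2.232 mg/L.

2.2 mg/L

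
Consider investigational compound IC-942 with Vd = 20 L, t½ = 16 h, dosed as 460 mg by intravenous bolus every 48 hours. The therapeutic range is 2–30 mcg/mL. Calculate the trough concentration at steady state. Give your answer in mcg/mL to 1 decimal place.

3.3 mcg/mL

τ = 48 h = 3 half-lives, so f = (1/2)^3 = 0.125.
At steady state, R = 1/(1 − 0.125) = 8/7.
Single-dose peak C₀ = D/Vd = 460/20 = 23 mcg/mL.
Steady-state peak Cmax,ss = C₀·R = 23 × 8/7 ≈ 26.286 mcg/mL.
Steady-state trough Cmin,ss = Cmax,ss·f ≈ 26.286 × 0.125 ≈ 3.286 mcg/mL.
Trough 3.3 mcg/mL vs MEC 2 mcg/mL: adequate.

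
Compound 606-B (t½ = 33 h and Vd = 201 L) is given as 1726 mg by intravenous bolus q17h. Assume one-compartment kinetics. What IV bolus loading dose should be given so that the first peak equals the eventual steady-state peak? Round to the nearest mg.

f = (1/2)^(17/33) ≈ 0.699719; accumulation ratio R = 1/(1−f) ≈ 3.33021.
Loading dose to hit Cmax,ss on first dose: D_load = D_maint·R ≈ 1726 × 3.33021 ≈ 5747.94 mg.

5748 mg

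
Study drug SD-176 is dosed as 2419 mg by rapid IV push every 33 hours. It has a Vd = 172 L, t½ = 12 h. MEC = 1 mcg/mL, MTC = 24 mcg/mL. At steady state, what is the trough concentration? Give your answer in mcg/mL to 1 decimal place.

2.5 mcg/mL

τ/t½ = 33/12 ≈ 2.75, so fraction remaining f = (1/2)^(33/12) ≈ 0.1487.
Accumulation ratio R = 1/(1 − f) ≈ 1/0.8513 ≈ 1.1747.
Single-dose peak C₀ = D/Vd = 2419/172 ≈ 14.064 mcg/mL.
Steady-state peak Cmax,ss = C₀·R ≈ 14.064 × 1.1747 ≈ 16.521 mcg/mL.
One interval later, Cmin,ss = Cmax,ss·e^(−kτ) ≈ 16.521 × 0.1487 ≈ 2.457 mcg/mL.
Trough 2.5 mcg/mL vs MEC 1 mcg/mL: adequate.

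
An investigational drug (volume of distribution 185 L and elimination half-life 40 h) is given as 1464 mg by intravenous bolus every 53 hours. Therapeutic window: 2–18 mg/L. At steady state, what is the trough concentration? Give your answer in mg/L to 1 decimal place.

Over one 53-h interval, 53/40 ≈ 1.325 half-lives elapse, leaving f ≈ 0.3991 of each dose.
Each bolus raises the concentration by D/Vd = 1464/185 ≈ 7.914 mg/L.
Steady-state trough Cmin,ss = C₀·f/(1−f) ≈ 7.914 × 0.3991/0.6009 ≈ 5.256 mg/L.
Trough 5.3 mg/L vs MEC 2 mg/L: adequate.

5.3 mg/L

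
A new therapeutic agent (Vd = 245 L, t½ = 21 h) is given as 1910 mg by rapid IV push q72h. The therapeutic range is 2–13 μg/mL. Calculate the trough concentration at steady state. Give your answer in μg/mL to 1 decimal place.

τ/t½ = 72/21 ≈ 3.4286, so fraction remaining f = (1/2)^(72/21) ≈ 0.0929.
At steady state, accumulation factor R = 1/(1 − e^(−kτ)) ≈ 1.1024.
Each bolus raises the concentration by D/Vd = 1910/245 ≈ 7.796 μg/mL.
Steady-state peak Cmax,ss = C₀·R ≈ 7.796 × 1.1024 ≈ 8.594 μg/mL.
Steady-state trough Cmin,ss = Cmax,ss·f ≈ 8.594 × 0.0929 ≈ 0.798 μg/mL.
Trough 0.8 μg/mL vs MEC 2 μg/mL: subtherapeutic.

0.8 μg/mL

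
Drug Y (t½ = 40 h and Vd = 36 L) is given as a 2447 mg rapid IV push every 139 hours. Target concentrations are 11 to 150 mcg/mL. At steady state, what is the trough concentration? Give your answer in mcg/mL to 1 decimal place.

τ/t½ = 139/40 ≈ 3.475, so fraction remaining f = (1/2)^(139/40) ≈ 0.0899.
Accumulation ratio R = 1/(1 − f) ≈ 1/0.9101 ≈ 1.0988.
Each bolus raises the concentration by D/Vd = 2447/36 ≈ 67.972 mcg/mL.
Cmax,ss = C₀/(1 − f) ≈ 67.972/0.9101 ≈ 74.686 mcg/mL.
One interval later, Cmin,ss = Cmax,ss·e^(−kτ) ≈ 74.686 × 0.0899 ≈ 6.714 mcg/mL.
Trough 6.7 mcg/mL vs MEC 11 mcg/mL: subtherapeutic.

6.7 mcg/mL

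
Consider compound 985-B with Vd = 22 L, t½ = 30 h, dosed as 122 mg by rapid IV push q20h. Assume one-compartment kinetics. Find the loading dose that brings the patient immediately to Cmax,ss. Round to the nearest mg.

f = (1/2)^(20/30) ≈ 0.629961; accumulation ratio R = 1/(1−f) ≈ 2.70242.
Loading dose to hit Cmax,ss on first dose: D_load = D_maint·R ≈ 122 × 2.70242 ≈ 329.70 mg.

330 mg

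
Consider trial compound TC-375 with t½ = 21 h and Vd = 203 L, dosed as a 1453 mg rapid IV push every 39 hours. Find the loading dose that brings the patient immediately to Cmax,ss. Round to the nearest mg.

f = (1/2)^(39/21) ≈ 0.276022; accumulation ratio R = 1/(1−f) ≈ 1.38126.
Loading dose to hit Cmax,ss on first dose: D_load = D_maint·R ≈ 1453 × 1.38126 ≈ 2006.97 mg.

2007 mg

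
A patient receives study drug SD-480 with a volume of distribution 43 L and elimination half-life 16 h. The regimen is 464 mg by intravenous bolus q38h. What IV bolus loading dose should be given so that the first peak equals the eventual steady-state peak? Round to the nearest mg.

575 mg

f = (1/2)^(38/16) ≈ 0.192776; accumulation ratio R = 1/(1−f) ≈ 1.23881.
Loading dose to hit Cmax,ss on first dose: D_load = D_maint·R ≈ 464 × 1.23881 ≈ 574.81 mg.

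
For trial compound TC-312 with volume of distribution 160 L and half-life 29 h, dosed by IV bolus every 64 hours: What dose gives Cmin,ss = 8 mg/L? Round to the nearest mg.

4630 mg

τ/t½ = 64/29 ≈ 2.2069, so f = (1/2)^(64/29) ≈ 0.216600.
Cmin,ss = (D/Vd)·f/(1−f), so D = Cmin,ss·Vd·(1−f)/f.
D = 8 × 160 × (1−f)/f ≈ 8 × 160 × 3.61681 ≈ 4629.52 mg.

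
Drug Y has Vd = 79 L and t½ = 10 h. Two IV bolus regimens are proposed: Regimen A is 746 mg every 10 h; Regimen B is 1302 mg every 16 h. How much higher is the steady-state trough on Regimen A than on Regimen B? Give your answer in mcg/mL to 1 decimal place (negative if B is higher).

Regimen A: f = (1/2)^(10/10) ≈ 0.5000; Cmin,ss = (746/79)·f/(1−f) ≈ 9.443 mcg/mL.
Regimen B: f = (1/2)^(16/10) ≈ 0.3299; Cmin,ss = (1302/79)·f/(1−f) ≈ 8.114 mcg/mL.
Difference ≈ 9.443 − 8.114 ≈ 1.329 mcg/mL.

1.3 mcg/mL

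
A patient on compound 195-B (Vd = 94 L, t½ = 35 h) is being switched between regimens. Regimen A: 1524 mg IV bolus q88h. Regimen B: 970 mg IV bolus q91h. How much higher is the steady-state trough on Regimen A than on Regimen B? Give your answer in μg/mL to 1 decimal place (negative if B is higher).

Regimen A: f = (1/2)^(88/35) ≈ 0.1750; Cmin,ss = (1524/94)·f/(1−f) ≈ 3.439 μg/mL.
Regimen B: f = (1/2)^(91/35) ≈ 0.1649; Cmin,ss = (970/94)·f/(1−f) ≈ 2.038 μg/mL.
Difference ≈ 3.439 − 2.038 ≈ 1.401 μg/mL.

1.4 μg/mL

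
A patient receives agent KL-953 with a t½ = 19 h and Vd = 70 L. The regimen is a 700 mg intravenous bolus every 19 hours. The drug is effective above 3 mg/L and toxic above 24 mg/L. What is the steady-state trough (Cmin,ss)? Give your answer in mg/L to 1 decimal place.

10.0 mg/L

τ = 19 h = 1 half-life, so f = (1/2)^1 = 0.5.
At steady state, R = 1/(1 − 0.5) = 2/1.
Single-dose peak C₀ = D/Vd = 700/70 = 10 mg/L.
Steady-state peak Cmax,ss = C₀·R = 10 × 2/1 ≈ 20.000 mg/L.
Steady-state trough Cmin,ss = Cmax,ss·f ≈ 20.000 × 0.5 ≈ 10.000 mg/L.
Trough 10.0 mg/L vs MEC 3 mg/L: adequate.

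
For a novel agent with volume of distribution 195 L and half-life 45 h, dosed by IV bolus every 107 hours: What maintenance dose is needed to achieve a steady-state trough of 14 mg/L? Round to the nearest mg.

11459 mg

τ/t½ = 107/45 ≈ 2.3778, so f = (1/2)^(107/45) ≈ 0.192406.
Cmin,ss = (D/Vd)·f/(1−f), so D = Cmin,ss·Vd·(1−f)/f.
D = 14 × 195 × (1−f)/f ≈ 14 × 195 × 4.19734 ≈ 11458.74 mg.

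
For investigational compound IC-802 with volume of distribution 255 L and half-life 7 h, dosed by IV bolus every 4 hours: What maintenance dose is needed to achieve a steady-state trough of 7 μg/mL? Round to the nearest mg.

τ/t½ = 4/7 ≈ 0.57143, so f = (1/2)^(4/7) ≈ 0.672950.
Cmin,ss = (D/Vd)·f/(1−f), so D = Cmin,ss·Vd·(1−f)/f.
D = 7 × 255 × (1−f)/f ≈ 7 × 255 × 0.48599 ≈ 867.49 mg.

867 mg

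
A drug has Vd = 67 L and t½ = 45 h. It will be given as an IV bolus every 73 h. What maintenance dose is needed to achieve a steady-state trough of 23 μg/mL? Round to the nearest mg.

3203 mg

τ/t½ = 73/45 ≈ 1.6222, so f = (1/2)^(73/45) ≈ 0.324835.
Cmin,ss = (D/Vd)·f/(1−f), so D = Cmin,ss·Vd·(1−f)/f.
D = 23 × 67 × (1−f)/f ≈ 23 × 67 × 2.07849 ≈ 3202.95 mg.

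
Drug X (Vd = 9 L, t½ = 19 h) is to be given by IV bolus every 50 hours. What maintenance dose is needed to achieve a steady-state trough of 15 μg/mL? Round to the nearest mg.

τ/t½ = 50/19 ≈ 2.6316, so f = (1/2)^(50/19) ≈ 0.161367.
Cmin,ss = (D/Vd)·f/(1−f), so D = Cmin,ss·Vd·(1−f)/f.
D = 15 × 9 × (1−f)/f ≈ 15 × 9 × 5.19705 ≈ 701.60 mg.

702 mg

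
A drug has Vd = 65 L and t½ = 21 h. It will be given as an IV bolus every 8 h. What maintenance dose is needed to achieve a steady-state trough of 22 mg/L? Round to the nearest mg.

432 mg

τ/t½ = 8/21 ≈ 0.38095, so f = (1/2)^(8/21) ≈ 0.767930.
Cmin,ss = (D/Vd)·f/(1−f), so D = Cmin,ss·Vd·(1−f)/f.
D = 22 × 65 × (1−f)/f ≈ 22 × 65 × 0.30220 ≈ 432.15 mg.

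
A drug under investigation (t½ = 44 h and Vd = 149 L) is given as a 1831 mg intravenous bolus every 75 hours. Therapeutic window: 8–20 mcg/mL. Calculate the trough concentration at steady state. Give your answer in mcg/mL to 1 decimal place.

5.4 mcg/mL

k = ln2/t½ = ln2/44 ≈ 0.015753 h⁻¹; fraction remaining f = e^(−kτ) = e^(−0.015753×75) ≈ 0.3068.
Single-dose peak C₀ = D/Vd = 1831/149 ≈ 12.289 mcg/mL.
Steady-state trough Cmin,ss = C₀·f/(1−f) ≈ 12.289 × 0.3068/0.6932 ≈ 5.439 mcg/mL.
Trough 5.4 mcg/mL vs MEC 8 mcg/mL: subtherapeutic.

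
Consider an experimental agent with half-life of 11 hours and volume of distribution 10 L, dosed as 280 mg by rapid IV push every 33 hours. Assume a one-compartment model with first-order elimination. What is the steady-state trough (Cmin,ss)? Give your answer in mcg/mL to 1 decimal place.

4.0 mcg/mL

τ = 33 h = 3 half-lives, so f = (1/2)^3 = 0.125.
At steady state, R = 1/(1 − 0.125) = 8/7.
Single-dose peak C₀ = D/Vd = 280/10 = 28 mcg/mL.
Steady-state peak Cmax,ss = C₀·R = 28 × 8/7 ≈ 32.000 mcg/mL.
Steady-state trough Cmin,ss = Cmax,ss·f ≈ 32.000 × 0.125 ≈ 4.000 mcg/mL.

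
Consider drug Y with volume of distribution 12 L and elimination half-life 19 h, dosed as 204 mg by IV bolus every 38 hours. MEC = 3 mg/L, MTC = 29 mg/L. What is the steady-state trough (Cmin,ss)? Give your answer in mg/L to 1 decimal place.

5.7 mg/L

The dosing interval is 2 half-lives, so f = 2^(−2) = 0.25.
At steady state, R = 1/(1 − 0.25) = 4/3.
Single-dose peak C₀ = D/Vd = 204/12 = 17 mg/L.
Steady-state peak Cmax,ss = C₀·R = 17 × 4/3 ≈ 22.667 mg/L.
Steady-state trough Cmin,ss = Cmax,ss·f ≈ 22.667 × 0.25 ≈ 5.667 mg/L.
Trough 5.7 mg/L vs MEC 3 mg/L: adequate.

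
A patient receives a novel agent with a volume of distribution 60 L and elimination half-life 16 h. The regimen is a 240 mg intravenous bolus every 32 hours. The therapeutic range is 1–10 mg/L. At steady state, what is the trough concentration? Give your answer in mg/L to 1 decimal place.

1.3 mg/L

The dosing interval is 2 half-lives, so f = 2^(−2) = 0.25.
At steady state, R = 1/(1 − 0.25) = 4/3.
Single-dose peak C₀ = D/Vd = 240/60 = 4 mg/L.
Steady-state peak Cmax,ss = C₀·R = 4 × 4/3 ≈ 5.333 mg/L.
Steady-state trough Cmin,ss = Cmax,ss·f ≈ 5.333 × 0.25 ≈ 1.333 mg/L.
Trough 1.3 mg/L vs MEC 1 mg/L: adequate.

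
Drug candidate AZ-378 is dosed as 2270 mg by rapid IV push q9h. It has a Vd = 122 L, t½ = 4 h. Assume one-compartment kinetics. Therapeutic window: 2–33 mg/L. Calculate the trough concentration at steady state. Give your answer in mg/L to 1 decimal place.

5.0 mg/L

τ/t½ = 9/4 ≈ 2.25, so fraction remaining f = (1/2)^(9/4) ≈ 0.2102.
Single-dose peak C₀ = D/Vd = 2270/122 ≈ 18.607 mg/L.
Steady-state trough Cmin,ss = C₀·f/(1−f) ≈ 18.607 × 0.2102/0.7898 ≈ 4.952 mg/L.
Trough 5.0 mg/L vs MEC 2 mg/L: adequate.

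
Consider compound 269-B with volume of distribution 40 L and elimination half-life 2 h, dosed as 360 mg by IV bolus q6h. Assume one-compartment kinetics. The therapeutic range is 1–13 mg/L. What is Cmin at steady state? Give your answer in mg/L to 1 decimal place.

1.3 mg/L

τ = 6 h = 3 half-lives, so f = (1/2)^3 = 0.125.
Accumulation ratio R = 1/(1 − f) = 1/0.875 = 8/7.
Single-dose peak C₀ = D/Vd = 360/40 = 9 mg/L.
Steady-state peak Cmax,ss = C₀·R = 9 × 8/7 ≈ 10.286 mg/L.
Steady-state trough Cmin,ss = Cmax,ss·f ≈ 10.286 × 0.125 ≈ 1.286 mg/L.
Trough 1.3 mg/L vs MEC 1 mg/L: adequate.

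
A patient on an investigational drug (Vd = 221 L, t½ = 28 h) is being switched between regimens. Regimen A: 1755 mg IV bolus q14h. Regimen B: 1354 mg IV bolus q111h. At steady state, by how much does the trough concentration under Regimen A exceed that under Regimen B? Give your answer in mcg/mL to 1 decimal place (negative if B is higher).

Regimen A: f = (1/2)^(14/28) ≈ 0.7071; Cmin,ss = (1755/221)·f/(1−f) ≈ 19.171 mcg/mL.
Regimen B: f = (1/2)^(111/28) ≈ 0.0641; Cmin,ss = (1354/221)·f/(1−f) ≈ 0.420 mcg/mL.
Difference ≈ 19.171 − 0.420 ≈ 18.751 mcg/mL.

18.8 mcg/mL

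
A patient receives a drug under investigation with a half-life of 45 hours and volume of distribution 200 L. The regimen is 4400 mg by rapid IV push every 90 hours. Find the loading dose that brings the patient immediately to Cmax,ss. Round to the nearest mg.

5867 mg

f = (1/2)^(90/45) ≈ 0.250000; accumulation ratio R = 1/(1−f) ≈ 1.33333.
Loading dose to hit Cmax,ss on first dose: D_load = D_maint·R ≈ 4400 × 1.33333 ≈ 5866.65 mg.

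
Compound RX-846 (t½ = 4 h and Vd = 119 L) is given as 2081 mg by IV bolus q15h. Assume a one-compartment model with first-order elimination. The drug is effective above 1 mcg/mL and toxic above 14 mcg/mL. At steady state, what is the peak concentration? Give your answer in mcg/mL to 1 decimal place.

18.9 mcg/mL

Over one 15-h interval, 15/4 ≈ 3.75 half-lives elapse, leaving f ≈ 0.0743 of each dose.
At steady state, accumulation factor R = 1/(1 − e^(−kτ)) ≈ 1.0803.
Each bolus raises the concentration by D/Vd = 2081/119 ≈ 17.487 mcg/mL.
Steady-state peak Cmax,ss = C₀·R ≈ 17.487 × 1.0803 ≈ 18.891 mcg/mL.
Peak 18.9 mcg/mL vs MTC 14 mcg/mL: exceeds toxic threshold.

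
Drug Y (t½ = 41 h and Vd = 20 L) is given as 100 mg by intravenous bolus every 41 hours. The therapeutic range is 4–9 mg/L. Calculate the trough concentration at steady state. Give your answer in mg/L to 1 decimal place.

τ = 41 h = 1 half-life, so f = (1/2)^1 = 0.5.
At steady state, R = 1/(1 − 0.5) = 2/1.
Single-dose peak C₀ = D/Vd = 100/20 = 5 mg/L.
Steady-state peak Cmax,ss = C₀·R = 5 × 2/1 ≈ 10.000 mg/L.
Steady-state trough Cmin,ss = Cmax,ss·f ≈ 10.000 × 0.5 ≈ 5.000 mg/L.
Trough 5.0 mg/L vs MEC 4 mg/L: adequate.

5.0 mg/L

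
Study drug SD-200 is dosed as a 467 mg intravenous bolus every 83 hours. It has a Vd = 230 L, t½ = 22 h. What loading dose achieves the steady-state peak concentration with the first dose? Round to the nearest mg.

504 mg

f = (1/2)^(83/22) ≈ 0.073164; accumulation ratio R = 1/(1−f) ≈ 1.07894.
Loading dose to hit Cmax,ss on first dose: D_load = D_maint·R ≈ 467 × 1.07894 ≈ 503.86 mg.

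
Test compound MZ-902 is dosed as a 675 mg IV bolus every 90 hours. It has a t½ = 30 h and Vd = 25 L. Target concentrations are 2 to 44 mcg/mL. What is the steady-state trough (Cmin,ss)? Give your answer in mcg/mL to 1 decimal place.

τ = 90 h = 3 half-lives, so f = (1/2)^3 = 0.125.
At steady state, R = 1/(1 − 0.125) = 8/7.
Single-dose peak C₀ = D/Vd = 675/25 = 27 mcg/mL.
Steady-state peak Cmax,ss = C₀·R = 27 × 8/7 ≈ 30.857 mcg/mL.
Steady-state trough Cmin,ss = Cmax,ss·f ≈ 30.857 × 0.125 ≈ 3.857 mcg/mL.
Trough 3.9 mcg/mL vs MEC 2 mcg/mL: adequate.

3.9 mcg/mL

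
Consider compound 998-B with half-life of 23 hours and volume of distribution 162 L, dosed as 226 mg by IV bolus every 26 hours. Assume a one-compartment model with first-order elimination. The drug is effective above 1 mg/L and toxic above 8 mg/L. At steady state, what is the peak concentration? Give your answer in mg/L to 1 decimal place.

k = ln2/t½ = ln2/23 ≈ 0.030137 h⁻¹; fraction remaining f = e^(−kτ) = e^(−0.030137×26) ≈ 0.4568.
At steady state, accumulation factor R = 1/(1 − e^(−kτ)) ≈ 1.8409.
Each bolus raises the concentration by D/Vd = 226/162 ≈ 1.395 mg/L.
Steady-state peak Cmax,ss = C₀·R ≈ 1.395 × 1.8409 ≈ 2.568 mg/L.
Peak 2.6 mg/L vs MTC 8 mg/L: below toxic threshold.

2.6 mg/L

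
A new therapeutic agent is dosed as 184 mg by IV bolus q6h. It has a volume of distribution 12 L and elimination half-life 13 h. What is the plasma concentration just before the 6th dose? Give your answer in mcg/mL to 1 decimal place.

f = (1/2)^(τ/t½) = (1/2)^(6/13) ≈ 0.7262.
C₀ = D/Vd = 184/12 ≈ 15.333 mcg/mL.
Before the 6th dose, 5 doses have been given. Superposition: Cmin = C₀·(f + f² + … + f^5).
≈ 15.333 × (0.7262 + 0.5274 + 0.3830 + 0.2781 + 0.2020) ≈ 15.333 × 2.1167 ≈ 32.455 mcg/mL.

32.5 mcg/mL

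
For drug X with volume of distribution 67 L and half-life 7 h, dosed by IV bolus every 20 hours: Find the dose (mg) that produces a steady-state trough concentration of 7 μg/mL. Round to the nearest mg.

2929 mg

τ/t½ = 20/7 ≈ 2.8571, so f = (1/2)^(20/7) ≈ 0.138011.
Cmin,ss = (D/Vd)·f/(1−f), so D = Cmin,ss·Vd·(1−f)/f.
D = 7 × 67 × (1−f)/f ≈ 7 × 67 × 6.24580 ≈ 2929.28 mg.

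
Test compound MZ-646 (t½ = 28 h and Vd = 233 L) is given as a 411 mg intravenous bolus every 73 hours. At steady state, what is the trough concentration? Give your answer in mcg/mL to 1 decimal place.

0.3 mcg/mL

τ/t½ = 73/28 ≈ 2.6071, so fraction remaining f = (1/2)^(73/28) ≈ 0.1641.
Each bolus raises the concentration by D/Vd = 411/233 ≈ 1.764 mcg/mL.
Steady-state trough Cmin,ss = C₀·f/(1−f) ≈ 1.764 × 0.1641/0.8359 ≈ 0.346 mcg/mL.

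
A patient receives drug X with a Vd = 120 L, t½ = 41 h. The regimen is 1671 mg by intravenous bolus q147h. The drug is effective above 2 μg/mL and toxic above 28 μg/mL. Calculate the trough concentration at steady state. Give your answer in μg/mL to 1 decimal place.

1.3 μg/mL

τ/t½ = 147/41 ≈ 3.5854, so fraction remaining f = (1/2)^(147/41) ≈ 0.0833.
At steady state, accumulation factor R = 1/(1 − e^(−kτ)) ≈ 1.0909.
Single-dose peak C₀ = D/Vd = 1671/120 ≈ 13.925 μg/mL.
Cmax,ss = C₀/(1 − f) ≈ 13.925/0.9167 ≈ 15.190 μg/mL.
One interval later, Cmin,ss = Cmax,ss·e^(−kτ) ≈ 15.190 × 0.0833 ≈ 1.265 μg/mL.
Trough 1.3 μg/mL vs MEC 2 μg/mL: subtherapeutic.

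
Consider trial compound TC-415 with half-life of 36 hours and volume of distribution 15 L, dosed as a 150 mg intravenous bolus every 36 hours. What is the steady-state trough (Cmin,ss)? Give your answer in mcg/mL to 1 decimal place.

10.0 mcg/mL

τ = 36 h = 1 half-life, so f = (1/2)^1 = 0.5.
Accumulation ratio R = 1/(1 − f) = 1/0.5 = 2/1.
Single-dose peak C₀ = D/Vd = 150/15 = 10 mcg/mL.
Steady-state peak Cmax,ss = C₀·R = 10 × 2/1 ≈ 20.000 mcg/mL.
Steady-state trough Cmin,ss = Cmax,ss·f ≈ 20.000 × 0.5 ≈ 10.000 mcg/mL.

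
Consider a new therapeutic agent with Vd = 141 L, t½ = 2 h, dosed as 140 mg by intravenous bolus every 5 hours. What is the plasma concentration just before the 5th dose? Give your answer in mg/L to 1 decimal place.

f = (1/2)^(τ/t½) = (1/2)^(5/2) ≈ 0.1768.
C₀ = D/Vd = 140/141 ≈ 0.993 mg/L.
Before the 5th dose, 4 doses have been given. Superposition: Cmin = C₀·(f + f² + … + f^4).
≈ 0.993 × (0.1768 + 0.0313 + 0.0055 + 0.0010) ≈ 0.993 × 0.2146 ≈ 0.213 mg/L.

0.2 mg/L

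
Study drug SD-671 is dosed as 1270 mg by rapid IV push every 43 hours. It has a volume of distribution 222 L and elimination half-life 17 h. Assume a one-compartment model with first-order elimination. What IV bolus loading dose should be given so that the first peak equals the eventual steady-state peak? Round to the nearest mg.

f = (1/2)^(43/17) ≈ 0.173209; accumulation ratio R = 1/(1−f) ≈ 1.20950.
Loading dose to hit Cmax,ss on first dose: D_load = D_maint·R ≈ 1270 × 1.20950 ≈ 1536.07 mg.

1536 mg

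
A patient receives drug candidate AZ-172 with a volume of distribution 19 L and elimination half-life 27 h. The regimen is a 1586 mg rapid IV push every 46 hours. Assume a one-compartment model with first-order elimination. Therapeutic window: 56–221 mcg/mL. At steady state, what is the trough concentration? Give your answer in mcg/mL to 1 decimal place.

37.0 mcg/mL

k = ln2/t½ = ln2/27 ≈ 0.025672 h⁻¹; fraction remaining f = e^(−kτ) = e^(−0.025672×46) ≈ 0.3070.
Each bolus raises the concentration by D/Vd = 1586/19 ≈ 83.474 mcg/mL.
Steady-state trough Cmin,ss = C₀·f/(1−f) ≈ 83.474 × 0.3070/0.6930 ≈ 36.979 mcg/mL.
Trough 37.0 mcg/mL vs MEC 56 mcg/mL: subtherapeutic.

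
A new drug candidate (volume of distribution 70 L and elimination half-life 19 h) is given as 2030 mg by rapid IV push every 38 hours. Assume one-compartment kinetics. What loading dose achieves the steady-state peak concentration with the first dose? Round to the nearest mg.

2707 mg

f = (1/2)^(38/19) ≈ 0.250000; accumulation ratio R = 1/(1−f) ≈ 1.33333.
Loading dose to hit Cmax,ss on first dose: D_load = D_maint·R ≈ 2030 × 1.33333 ≈ 2706.66 mg.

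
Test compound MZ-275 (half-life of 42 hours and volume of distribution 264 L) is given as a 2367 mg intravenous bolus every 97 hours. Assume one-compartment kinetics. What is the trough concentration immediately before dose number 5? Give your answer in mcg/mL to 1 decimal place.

f = (1/2)^(τ/t½) = (1/2)^(97/42) ≈ 0.2017.
C₀ = D/Vd = 2367/264 ≈ 8.966 mcg/mL.
Before the 5th dose, 4 doses have been given. Superposition: Cmin = C₀·(f + f² + … + f^4).
≈ 8.966 × (0.2017 + 0.0407 + 0.0082 + 0.0017) ≈ 8.966 × 0.2523 ≈ 2.262 mcg/mL.

2.3 mcg/mL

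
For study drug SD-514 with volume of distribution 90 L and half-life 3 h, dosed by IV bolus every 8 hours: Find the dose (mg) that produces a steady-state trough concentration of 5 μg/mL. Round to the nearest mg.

2407 mg

τ/t½ = 8/3 ≈ 2.6667, so f = (1/2)^(8/3) ≈ 0.157490.
Cmin,ss = (D/Vd)·f/(1−f), so D = Cmin,ss·Vd·(1−f)/f.
D = 5 × 90 × (1−f)/f ≈ 5 × 90 × 5.34961 ≈ 2407.32 mg.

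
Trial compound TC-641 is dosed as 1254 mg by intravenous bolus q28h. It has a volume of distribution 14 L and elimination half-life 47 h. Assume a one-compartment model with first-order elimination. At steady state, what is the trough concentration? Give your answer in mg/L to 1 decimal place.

k = ln2/t½ = ln2/47 ≈ 0.014748 h⁻¹; fraction remaining f = e^(−kτ) = e^(−0.014748×28) ≈ 0.6617.
Each bolus raises the concentration by D/Vd = 1254/14 ≈ 89.571 mg/L.
Steady-state trough Cmin,ss = C₀·f/(1−f) ≈ 89.571 × 0.6617/0.3383 ≈ 175.197 mg/L.

175.2 mg/L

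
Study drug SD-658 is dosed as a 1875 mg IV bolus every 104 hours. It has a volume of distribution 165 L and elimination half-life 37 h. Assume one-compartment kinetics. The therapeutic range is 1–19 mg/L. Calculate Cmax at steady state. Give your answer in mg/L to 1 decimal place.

13.3 mg/L

τ/t½ = 104/37 ≈ 2.8108, so fraction remaining f = (1/2)^(104/37) ≈ 0.1425.
At steady state, accumulation factor R = 1/(1 − e^(−kτ)) ≈ 1.1662.
Each bolus raises the concentration by D/Vd = 1875/165 ≈ 11.364 mg/L.
Cmax,ss = C₀/(1 − f) ≈ 11.364/0.8575 ≈ 13.252 mg/L.
Peak 13.3 mg/L vs MTC 19 mg/L: below toxic threshold.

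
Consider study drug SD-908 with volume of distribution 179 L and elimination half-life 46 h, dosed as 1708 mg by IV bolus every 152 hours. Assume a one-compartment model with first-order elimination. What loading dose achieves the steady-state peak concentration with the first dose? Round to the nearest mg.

f = (1/2)^(152/46) ≈ 0.101226; accumulation ratio R = 1/(1−f) ≈ 1.11263.
Loading dose to hit Cmax,ss on first dose: D_load = D_maint·R ≈ 1708 × 1.11263 ≈ 1900.37 mg.

1900 mg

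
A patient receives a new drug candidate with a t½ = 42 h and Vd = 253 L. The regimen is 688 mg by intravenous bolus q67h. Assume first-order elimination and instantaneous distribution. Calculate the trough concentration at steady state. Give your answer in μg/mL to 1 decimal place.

Over one 67-h interval, 67/42 ≈ 1.5952 half-lives elapse, leaving f ≈ 0.3310 of each dose.
At steady state, accumulation factor R = 1/(1 − e^(−kτ)) ≈ 1.4948.
Each bolus raises the concentration by D/Vd = 688/253 ≈ 2.719 μg/mL.
Steady-state peak Cmax,ss = C₀·R ≈ 2.719 × 1.4948 ≈ 4.064 μg/mL.
One interval later, Cmin,ss = Cmax,ss·e^(−kτ) ≈ 4.064 × 0.3310 ≈ 1.345 μg/mL.

1.3 μg/mL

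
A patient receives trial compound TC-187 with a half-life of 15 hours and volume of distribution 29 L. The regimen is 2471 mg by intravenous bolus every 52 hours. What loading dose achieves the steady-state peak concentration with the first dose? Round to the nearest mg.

2717 mg

f = (1/2)^(52/15) ≈ 0.090454; accumulation ratio R = 1/(1−f) ≈ 1.09945.
Loading dose to hit Cmax,ss on first dose: D_load = D_maint·R ≈ 2471 × 1.09945 ≈ 2716.74 mg.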